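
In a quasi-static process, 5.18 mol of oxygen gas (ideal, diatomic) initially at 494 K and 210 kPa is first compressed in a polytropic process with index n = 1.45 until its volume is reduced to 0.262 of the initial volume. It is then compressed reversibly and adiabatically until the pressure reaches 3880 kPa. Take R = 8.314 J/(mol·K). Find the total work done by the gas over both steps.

-70300 J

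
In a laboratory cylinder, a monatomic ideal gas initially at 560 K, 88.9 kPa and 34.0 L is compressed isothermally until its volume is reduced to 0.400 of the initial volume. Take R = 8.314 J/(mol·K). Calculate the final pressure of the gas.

222 kPa

Isothermal: T stays 560 K; PV = const ⇒ V₂ = 13.6 L, P₂ = 222 kPa.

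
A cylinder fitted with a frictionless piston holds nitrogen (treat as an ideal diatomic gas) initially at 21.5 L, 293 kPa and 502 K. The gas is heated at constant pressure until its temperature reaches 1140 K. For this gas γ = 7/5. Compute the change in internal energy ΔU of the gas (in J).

n = P₁V₁/(RT₁) = 293×21.5/(8.314×502) = 1.51 mol.
Isobaric: P stays 293 kPa; V/T = const ⇒ T₂ = 1140 K, V₂ = 48.8 L.
For an ideal gas ΔU = nCvΔT with Cv = (5/2)R = 20.8 J/(mol·K).
ΔU = 1.51×20.8×(1140−502) = 20000 J.

20000 J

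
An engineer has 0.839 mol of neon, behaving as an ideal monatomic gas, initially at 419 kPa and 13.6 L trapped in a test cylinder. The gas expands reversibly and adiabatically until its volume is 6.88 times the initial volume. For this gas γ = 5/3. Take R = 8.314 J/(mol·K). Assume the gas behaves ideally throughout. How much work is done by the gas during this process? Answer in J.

6180 J

T₁ = P₁V₁/(nR) = 419×13.6/(0.839×8.314) = 817 K.
Adiabatic: TV^(γ−1) = const ⇒ T₂ = 817×(0.145)^0.667 = 226 K; PV^γ = const ⇒ P₂ = 16.8 kPa.
ΔU = nCvΔT = 0.839×12.5×(226−817) = -6180 J.
Q = 0 for an adiabatic process, so W = −ΔU = 6180 J.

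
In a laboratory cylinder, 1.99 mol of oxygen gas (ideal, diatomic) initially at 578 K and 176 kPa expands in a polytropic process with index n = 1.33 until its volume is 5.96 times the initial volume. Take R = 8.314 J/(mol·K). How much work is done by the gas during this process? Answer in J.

12900 J

V₁ = nRT₁/P₁ = 1.99×8.314×578/176 = 54.3 L.
Polytropic n=1.33: T₂ = T₁(V₁/V₂)^(n−1) = 578×(0.168)^0.33 = 321 K; P₂ = P₁(V₁/V₂)^n = 16.4 kPa.
W = (P₁V₁−P₂V₂)/(n−1) = (176×54.3−16.4×324)/0.33 = 12900 J.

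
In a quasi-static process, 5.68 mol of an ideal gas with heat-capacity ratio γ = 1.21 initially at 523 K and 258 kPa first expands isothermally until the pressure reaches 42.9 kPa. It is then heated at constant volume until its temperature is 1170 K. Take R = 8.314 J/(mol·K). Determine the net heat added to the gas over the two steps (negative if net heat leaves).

190000 J

V₁ = nRT₁/P₁ = 5.68×8.314×523/258 = 95.7 L.
Step 1 — Isothermal: T stays 523 K; PV = const ⇒ V₂ = 576 L, P₂ = 42.9 kPa.
ΔU = 0 (ideal gas, T constant).
W = nRT ln(V₂/V₁) = 5.68×8.314×523×ln(6.01) = 44300 J.
Q = ΔU + W = 44300 J.
State after step 1: P = 42.9 kPa, V = 576 L, T = 523 K.
Step 2 — Isochoric: V stays 576 L; P/T = const ⇒ T₂ = 1170 K, P₂ = 96.0 kPa.
W = 0 (no volume change).
ΔU = nCvΔT = 5.68×39.6×(1170−523) = 145000 J.
Q = ΔU = 145000 J.
Net over both steps: W = 44300 J, Q = 190000 J, ΔU = 145000 J.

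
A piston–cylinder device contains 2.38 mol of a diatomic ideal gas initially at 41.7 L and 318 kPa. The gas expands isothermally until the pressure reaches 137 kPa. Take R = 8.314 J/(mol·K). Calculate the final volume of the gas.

96.8 L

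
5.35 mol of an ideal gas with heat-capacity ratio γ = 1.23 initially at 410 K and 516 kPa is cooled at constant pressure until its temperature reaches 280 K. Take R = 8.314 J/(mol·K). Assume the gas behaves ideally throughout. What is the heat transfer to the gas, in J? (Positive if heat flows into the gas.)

V₁ = nRT₁/P₁ = 5.35×8.314×410/516 = 35.3 L.
Isobaric: P stays 516 kPa; V/T = const ⇒ T₂ = 280 K, V₂ = 24.1 L.
W = PΔV = 516×(24.1−35.3) kPa·L = -5780 J.
ΔU = nCvΔT = 5.35×36.1×(280−410) = -25100 J.
Q = ΔU + W = nCpΔT = -30900 J.

-30900 J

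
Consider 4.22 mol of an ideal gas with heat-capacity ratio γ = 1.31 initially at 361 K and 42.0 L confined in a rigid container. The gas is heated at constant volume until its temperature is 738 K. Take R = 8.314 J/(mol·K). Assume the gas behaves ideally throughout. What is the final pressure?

616 kPa

P₁ = nRT₁/V₁ = 4.22×8.314×361/42.0 = 302 kPa.
Isochoric: V stays 42.0 L; P/T = const ⇒ T₂ = 738 K, P₂ = 616 kPa.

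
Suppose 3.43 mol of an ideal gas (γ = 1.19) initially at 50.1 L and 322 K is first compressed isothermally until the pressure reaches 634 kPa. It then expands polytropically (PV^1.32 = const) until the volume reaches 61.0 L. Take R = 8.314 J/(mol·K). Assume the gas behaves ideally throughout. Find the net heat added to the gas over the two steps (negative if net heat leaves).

-18600 J

P₁ = nRT₁/V₁ = 3.43×8.314×322/50.1 = 183 kPa.
Step 1 — Isothermal: T stays 322 K; PV = const ⇒ V₂ = 14.5 L, P₂ = 634 kPa.
ΔU = 0 (ideal gas, T constant).
W = nRT ln(V₂/V₁) = 3.43×8.314×322×ln(0.289) = -11400 J.
Q = ΔU + W = -11400 J.
State after step 1: P = 634 kPa, V = 14.5 L, T = 322 K.
Step 2 — Polytropic n=1.32: T₂ = T₁(V₁/V₂)^(n−1) = 322×(0.237)^0.32 = 203 K; P₂ = P₁(V₁/V₂)^n = 95.0 kPa.
W = (P₁V₁−P₂V₂)/(n−1) = (634×14.5−95.0×61.0)/0.32 = 10600 J.
ΔU = nCvΔT = 3.43×43.8×(203−322) = -17800 J.
Q = ΔU + W = -7240 J.
Net over both steps: W = -813 J, Q = -18600 J, ΔU = -17800 J.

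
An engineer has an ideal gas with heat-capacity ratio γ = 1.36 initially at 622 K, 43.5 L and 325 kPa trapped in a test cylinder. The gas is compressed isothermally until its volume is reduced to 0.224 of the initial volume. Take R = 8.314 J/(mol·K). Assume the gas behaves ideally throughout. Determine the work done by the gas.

-21200 J

n = P₁V₁/(RT₁) = 325×43.5/(8.314×622) = 2.73 mol.
Isothermal: T stays 622 K; PV = const ⇒ V₂ = 9.74 L, P₂ = 1450 kPa.
W = nRT ln(V₂/V₁) = 2.73×8.314×622×ln(0.224) = -21200 J.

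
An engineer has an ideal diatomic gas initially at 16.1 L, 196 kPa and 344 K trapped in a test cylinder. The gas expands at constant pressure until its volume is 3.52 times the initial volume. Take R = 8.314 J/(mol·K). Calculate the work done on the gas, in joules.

n = P₁V₁/(RT₁) = 196×16.1/(8.314×344) = 1.10 mol.
Isobaric: P stays 196 kPa; V/T = const ⇒ T₂ = 1210 K, V₂ = 56.7 L.
W = PΔV = 196×(56.7−16.1) kPa·L = 7950 J.
Work done on the gas = −W_by = -7950 J.

-7950 J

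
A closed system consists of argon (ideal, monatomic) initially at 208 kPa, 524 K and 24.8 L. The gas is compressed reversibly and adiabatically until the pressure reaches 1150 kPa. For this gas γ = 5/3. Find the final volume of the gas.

8.89 L

Adiabatic: T₂/T₁ = (P₂/P₁)^((γ−1)/γ) ⇒ T₂ = 524×(5.53)^0.400 = 1040 K; V₂ = 8.89 L.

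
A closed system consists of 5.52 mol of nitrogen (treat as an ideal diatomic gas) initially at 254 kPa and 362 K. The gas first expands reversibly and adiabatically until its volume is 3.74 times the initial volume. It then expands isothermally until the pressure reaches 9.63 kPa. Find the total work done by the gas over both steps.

V₁ = nRT₁/P₁ = 5.52×8.314×362/254 = 65.4 L.
Step 1 — Adiabatic: TV^(γ−1) = const ⇒ T₂ = 362×(0.267)^0.400 = 214 K; PV^γ = const ⇒ P₂ = 40.1 kPa.
ΔU = nCvΔT = 5.52×20.8×(214−362) = -17000 J.
Q = 0 for an adiabatic process, so W = −ΔU = 17000 J.
State after step 1: P = 40.1 kPa, V = 245 L, T = 214 K.
Step 2 — Isothermal: T stays 214 K; PV = const ⇒ V₂ = 1020 L, P₂ = 9.63 kPa.
ΔU = 0 (ideal gas, T constant).
W = nRT ln(V₂/V₁) = 5.52×8.314×214×ln(4.16) = 14000 J.
Q = ΔU + W = 14000 J.
Net over both steps: W = 31000 J, Q = 14000 J, ΔU = -17000 J.

31000 J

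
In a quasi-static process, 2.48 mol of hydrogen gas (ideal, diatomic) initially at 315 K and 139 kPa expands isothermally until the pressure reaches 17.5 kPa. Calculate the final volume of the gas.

371 L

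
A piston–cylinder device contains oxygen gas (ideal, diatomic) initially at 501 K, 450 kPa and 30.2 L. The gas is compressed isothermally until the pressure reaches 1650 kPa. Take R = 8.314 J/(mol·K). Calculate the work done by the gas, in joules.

-17700 J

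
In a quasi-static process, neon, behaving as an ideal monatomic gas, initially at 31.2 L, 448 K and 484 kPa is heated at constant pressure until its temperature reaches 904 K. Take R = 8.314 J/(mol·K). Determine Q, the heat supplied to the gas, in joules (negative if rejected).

38400 J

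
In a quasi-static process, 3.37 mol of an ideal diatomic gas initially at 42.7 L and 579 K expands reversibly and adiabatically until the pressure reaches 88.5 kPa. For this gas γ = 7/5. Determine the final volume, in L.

121 L

P₁ = nRT₁/V₁ = 3.37×8.314×579/42.7 = 380 kPa.
Adiabatic: T₂/T₁ = (P₂/P₁)^((γ−1)/γ) ⇒ T₂ = 579×(0.233)^0.286 = 382 K; V₂ = 121 L.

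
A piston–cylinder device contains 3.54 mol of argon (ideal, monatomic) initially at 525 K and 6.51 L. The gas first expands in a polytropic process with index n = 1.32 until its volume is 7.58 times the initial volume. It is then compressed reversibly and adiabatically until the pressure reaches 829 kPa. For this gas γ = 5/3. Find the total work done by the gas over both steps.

12000 J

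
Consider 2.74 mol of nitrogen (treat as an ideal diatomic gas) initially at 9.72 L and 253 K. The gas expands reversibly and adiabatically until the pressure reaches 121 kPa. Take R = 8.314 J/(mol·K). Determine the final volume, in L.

30.2 L

P₁ = nRT₁/V₁ = 2.74×8.314×253/9.72 = 593 kPa.
Adiabatic: T₂/T₁ = (P₂/P₁)^((γ−1)/γ) ⇒ T₂ = 253×(0.204)^0.286 = 161 K; V₂ = 30.2 L.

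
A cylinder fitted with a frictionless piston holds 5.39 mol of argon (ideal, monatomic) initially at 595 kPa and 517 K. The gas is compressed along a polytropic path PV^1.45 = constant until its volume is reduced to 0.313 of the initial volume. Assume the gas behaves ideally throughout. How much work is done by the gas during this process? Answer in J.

V₁ = nRT₁/P₁ = 5.39×8.314×517/595 = 38.9 L.
Polytropic n=1.45: T₂ = T₁(V₁/V₂)^(n−1) = 517×(3.19)^0.45 = 872 K; P₂ = P₁(V₁/V₂)^n = 3210 kPa.
W = (P₁V₁−P₂V₂)/(n−1) = (595×38.9−3210×12.2)/0.45 = -35300 J.

-35300 J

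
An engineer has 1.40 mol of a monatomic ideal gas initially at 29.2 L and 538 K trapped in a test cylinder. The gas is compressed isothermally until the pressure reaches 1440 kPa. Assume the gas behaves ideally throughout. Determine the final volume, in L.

4.35 L

P₁ = nRT₁/V₁ = 1.40×8.314×538/29.2 = 214 kPa.
Isothermal: T stays 538 K; PV = const ⇒ V₂ = 4.35 L, P₂ = 1440 kPa.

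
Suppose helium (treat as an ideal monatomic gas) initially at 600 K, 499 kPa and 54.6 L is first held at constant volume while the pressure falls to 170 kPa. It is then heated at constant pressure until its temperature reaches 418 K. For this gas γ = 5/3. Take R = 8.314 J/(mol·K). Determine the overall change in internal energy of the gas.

-12400 J

n = P₁V₁/(RT₁) = 499×54.6/(8.314×600) = 5.46 mol.
Step 1 — Isochoric: V stays 54.6 L; P/T = const ⇒ T₂ = 204 K, P₂ = 170 kPa.
W = 0 (no volume change).
ΔU = nCvΔT = 5.46×12.5×(204−600) = -26900 J.
Q = ΔU = -26900 J.
State after step 1: P = 170 kPa, V = 54.6 L, T = 204 K.
Step 2 — Isobaric: P stays 170 kPa; V/T = const ⇒ T₂ = 418 K, V₂ = 112 L.
W = PΔV = 170×(112−54.6) kPa·L = 9700 J.
ΔU = nCvΔT = 5.46×12.5×(418−204) = 14500 J.
Q = ΔU + W = nCpΔT = 24200 J.
Net over both steps: W = 9700 J, Q = -2700 J, ΔU = -12400 J.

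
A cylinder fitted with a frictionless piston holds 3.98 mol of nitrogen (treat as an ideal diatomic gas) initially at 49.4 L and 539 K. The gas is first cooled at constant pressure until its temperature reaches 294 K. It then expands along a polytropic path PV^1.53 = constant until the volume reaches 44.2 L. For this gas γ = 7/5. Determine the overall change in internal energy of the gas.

-25900 J

P₁ = nRT₁/V₁ = 3.98×8.314×539/49.4 = 361 kPa.
Step 1 — Isobaric: P stays 361 kPa; V/T = const ⇒ T₂ = 294 K, V₂ = 26.9 L.
W = PΔV = 361×(26.9−49.4) kPa·L = -8110 J.
ΔU = nCvΔT = 3.98×20.8×(294−539) = -20300 J.
Q = ΔU + W = nCpΔT = -28400 J.
State after step 1: P = 361 kPa, V = 26.9 L, T = 294 K.
Step 2 — Polytropic n=1.53: T₂ = T₁(V₁/V₂)^(n−1) = 294×(0.610)^0.53 = 226 K; P₂ = P₁(V₁/V₂)^n = 169 kPa.
W = (P₁V₁−P₂V₂)/(n−1) = (361×26.9−169×44.2)/0.53 = 4230 J.
ΔU = nCvΔT = 3.98×20.8×(226−294) = -5610 J.
Q = ΔU + W = -1380 J.
Net over both steps: W = -3870 J, Q = -29800 J, ΔU = -25900 J.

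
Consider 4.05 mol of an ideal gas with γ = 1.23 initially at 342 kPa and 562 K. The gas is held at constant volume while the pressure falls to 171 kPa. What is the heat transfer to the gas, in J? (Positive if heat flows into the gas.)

V₁ = nRT₁/P₁ = 4.05×8.314×562/342 = 55.3 L.
Isochoric: V stays 55.3 L; P/T = const ⇒ T₂ = 281 K, P₂ = 171 kPa.
W = 0 (no volume change).
ΔU = nCvΔT = 4.05×36.1×(281−562) = -41100 J.
Q = ΔU = -41100 J.

-41100 J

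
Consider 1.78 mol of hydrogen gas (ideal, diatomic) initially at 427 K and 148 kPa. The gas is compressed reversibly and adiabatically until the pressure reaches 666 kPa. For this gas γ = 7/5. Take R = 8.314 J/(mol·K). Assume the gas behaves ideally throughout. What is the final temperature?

656 K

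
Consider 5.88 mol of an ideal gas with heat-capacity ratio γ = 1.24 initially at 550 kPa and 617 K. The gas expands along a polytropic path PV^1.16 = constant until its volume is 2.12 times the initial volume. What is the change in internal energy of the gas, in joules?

-14200 J

V₁ = nRT₁/P₁ = 5.88×8.314×617/550 = 54.8 L.
Polytropic n=1.16: T₂ = T₁(V₁/V₂)^(n−1) = 617×(0.472)^0.16 = 547 K; P₂ = P₁(V₁/V₂)^n = 230 kPa.
For an ideal gas ΔU = nCvΔT with Cv = R/(γ−1) = 34.6 J/(mol·K).
ΔU = 5.88×34.6×(547−617) = -14200 J.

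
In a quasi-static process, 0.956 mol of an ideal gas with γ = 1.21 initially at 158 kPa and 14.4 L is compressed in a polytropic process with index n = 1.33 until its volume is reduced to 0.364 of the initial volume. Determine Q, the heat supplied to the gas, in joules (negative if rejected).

T₁ = P₁V₁/(nR) = 158×14.4/(0.956×8.314) = 286 K.
Polytropic n=1.33: T₂ = T₁(V₁/V₂)^(n−1) = 286×(2.75)^0.33 = 400 K; P₂ = P₁(V₁/V₂)^n = 606 kPa.
W = (P₁V₁−P₂V₂)/(n−1) = (158×14.4−606×5.24)/0.33 = -2730 J.
ΔU = nCvΔT = 0.956×39.6×(400−286) = 4290 J.
Q = ΔU + W = 1560 J.

1560 J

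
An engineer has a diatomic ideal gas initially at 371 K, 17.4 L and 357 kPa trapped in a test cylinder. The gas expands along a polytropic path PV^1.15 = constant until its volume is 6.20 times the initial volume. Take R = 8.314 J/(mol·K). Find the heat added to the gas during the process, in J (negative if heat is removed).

n = P₁V₁/(RT₁) = 357×17.4/(8.314×371) = 2.01 mol.
Polytropic n=1.15: T₂ = T₁(V₁/V₂)^(n−1) = 371×(0.161)^0.15 = 282 K; P₂ = P₁(V₁/V₂)^n = 43.8 kPa.
W = (P₁V₁−P₂V₂)/(n−1) = (357×17.4−43.8×108)/0.15 = 9920 J.
ΔU = nCvΔT = 2.01×20.8×(282−371) = -3720 J.
Q = ΔU + W = 6200 J.

6200 J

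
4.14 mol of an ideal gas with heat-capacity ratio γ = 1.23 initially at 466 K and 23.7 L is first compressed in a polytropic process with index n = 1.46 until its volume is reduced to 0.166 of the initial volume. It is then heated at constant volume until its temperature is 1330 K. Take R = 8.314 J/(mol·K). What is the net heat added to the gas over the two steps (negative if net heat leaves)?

P₁ = nRT₁/V₁ = 4.14×8.314×466/23.7 = 677 kPa.
Step 1 — Polytropic n=1.46: T₂ = T₁(V₁/V₂)^(n−1) = 466×(6.02)^0.46 = 1060 K; P₂ = P₁(V₁/V₂)^n = 9310 kPa.
W = (P₁V₁−P₂V₂)/(n−1) = (677×23.7−9310×3.93)/0.46 = -44800 J.
ΔU = nCvΔT = 4.14×36.1×(1060−466) = 89600 J.
Q = ΔU + W = 44800 J.
State after step 1: P = 9310 kPa, V = 3.93 L, T = 1060 K.
Step 2 — Isochoric: V stays 3.93 L; P/T = const ⇒ T₂ = 1330 K, P₂ = 11600 kPa.
W = 0 (no volume change).
ΔU = nCvΔT = 4.14×36.1×(1330−1060) = 39700 J.
Q = ΔU = 39700 J.
Net over both steps: W = -44800 J, Q = 84500 J, ΔU = 129000 J.

84500 J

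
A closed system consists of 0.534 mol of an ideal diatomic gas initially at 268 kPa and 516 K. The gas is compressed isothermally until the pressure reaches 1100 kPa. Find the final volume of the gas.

V₁ = nRT₁/P₁ = 0.534×8.314×516/268 = 8.55 L.
Isothermal: T stays 516 K; PV = const ⇒ V₂ = 2.08 L, P₂ = 1100 kPa.

2.08 L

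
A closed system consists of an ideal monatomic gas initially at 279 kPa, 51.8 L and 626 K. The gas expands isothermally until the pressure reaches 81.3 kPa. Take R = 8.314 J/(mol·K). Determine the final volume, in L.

178 L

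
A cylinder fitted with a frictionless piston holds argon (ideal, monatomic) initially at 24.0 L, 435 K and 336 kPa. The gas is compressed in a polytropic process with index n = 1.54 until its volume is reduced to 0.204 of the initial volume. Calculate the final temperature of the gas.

Polytropic n=1.54: T₂ = T₁(V₁/V₂)^(n−1) = 435×(4.90)^0.54 = 1030 K; P₂ = P₁(V₁/V₂)^n = 3890 kPa.

1030 K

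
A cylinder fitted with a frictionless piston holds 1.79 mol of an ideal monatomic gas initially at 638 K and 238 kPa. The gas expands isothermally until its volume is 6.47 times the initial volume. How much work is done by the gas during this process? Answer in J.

17700 J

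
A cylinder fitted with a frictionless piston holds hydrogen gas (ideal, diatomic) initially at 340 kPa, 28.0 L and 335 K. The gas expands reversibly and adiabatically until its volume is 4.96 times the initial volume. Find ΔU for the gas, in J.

-11300 J

n = P₁V₁/(RT₁) = 340×28.0/(8.314×335) = 3.42 mol.
Adiabatic: TV^(γ−1) = const ⇒ T₂ = 335×(0.202)^0.400 = 177 K; PV^γ = const ⇒ P₂ = 36.1 kPa.
For an ideal gas ΔU = nCvΔT with Cv = (5/2)R = 20.8 J/(mol·K).
ΔU = 3.42×20.8×(177−335) = -11300 J.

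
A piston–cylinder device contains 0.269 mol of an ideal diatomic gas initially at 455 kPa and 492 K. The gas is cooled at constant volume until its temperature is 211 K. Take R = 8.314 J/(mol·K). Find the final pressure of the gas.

V₁ = nRT₁/P₁ = 0.269×8.314×492/455 = 2.42 L.
Isochoric: V stays 2.42 L; P/T = const ⇒ T₂ = 211 K, P₂ = 195 kPa.

195 kPa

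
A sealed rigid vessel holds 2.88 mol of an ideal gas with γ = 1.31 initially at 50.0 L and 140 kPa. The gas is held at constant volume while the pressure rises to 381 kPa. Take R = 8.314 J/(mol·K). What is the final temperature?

796 K

T₁ = P₁V₁/(nR) = 140×50.0/(2.88×8.314) = 292 K.
Isochoric: V stays 50.0 L; P/T = const ⇒ T₂ = 796 K, P₂ = 381 kPa.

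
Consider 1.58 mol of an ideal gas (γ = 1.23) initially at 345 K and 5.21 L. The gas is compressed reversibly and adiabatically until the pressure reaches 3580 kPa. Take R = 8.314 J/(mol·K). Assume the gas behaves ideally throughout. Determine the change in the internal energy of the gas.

P₁ = nRT₁/V₁ = 1.58×8.314×345/5.21 = 870 kPa.
Adiabatic: T₂/T₁ = (P₂/P₁)^((γ−1)/γ) ⇒ T₂ = 345×(4.12)^0.187 = 449 K; V₂ = 1.65 L.
For an ideal gas ΔU = nCvΔT with Cv = R/(γ−1) = 36.1 J/(mol·K).
ΔU = 1.58×36.1×(449−345) = 5970 J.

5970 J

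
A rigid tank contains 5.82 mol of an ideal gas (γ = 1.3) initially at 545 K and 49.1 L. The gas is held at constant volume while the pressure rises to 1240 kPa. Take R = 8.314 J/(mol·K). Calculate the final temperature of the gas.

1260 K

P₁ = nRT₁/V₁ = 5.82×8.314×545/49.1 = 537 kPa.
Isochoric: V stays 49.1 L; P/T = const ⇒ T₂ = 1260 K, P₂ = 1240 kPa.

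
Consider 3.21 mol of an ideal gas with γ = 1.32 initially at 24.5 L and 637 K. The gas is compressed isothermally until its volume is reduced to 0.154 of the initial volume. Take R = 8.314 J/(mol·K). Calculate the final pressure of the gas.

P₁ = nRT₁/V₁ = 3.21×8.314×637/24.5 = 694 kPa.
Isothermal: T stays 637 K; PV = const ⇒ V₂ = 3.77 L, P₂ = 4510 kPa.

4510 kPa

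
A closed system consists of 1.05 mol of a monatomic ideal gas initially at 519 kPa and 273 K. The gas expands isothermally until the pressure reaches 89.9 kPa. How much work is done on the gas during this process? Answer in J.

-4180 J

V₁ = nRT₁/P₁ = 1.05×8.314×273/519 = 4.59 L.
Isothermal: T stays 273 K; PV = const ⇒ V₂ = 26.5 L, P₂ = 89.9 kPa.
W = nRT ln(V₂/V₁) = 1.05×8.314×273×ln(5.77) = 4180 J.
Work done on the gas = −W_by = -4180 J.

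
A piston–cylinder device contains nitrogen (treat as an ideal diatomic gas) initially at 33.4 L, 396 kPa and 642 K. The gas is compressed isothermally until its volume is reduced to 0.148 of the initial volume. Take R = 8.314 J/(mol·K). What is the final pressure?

2680 kPa

Isothermal: T stays 642 K; PV = const ⇒ V₂ = 4.94 L, P₂ = 2680 kPa.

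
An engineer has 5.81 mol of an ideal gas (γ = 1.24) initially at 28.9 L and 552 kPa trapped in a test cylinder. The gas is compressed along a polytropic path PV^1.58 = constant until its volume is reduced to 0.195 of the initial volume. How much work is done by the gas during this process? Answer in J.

T₁ = P₁V₁/(nR) = 552×28.9/(5.81×8.314) = 330 K.
Polytropic n=1.58: T₂ = T₁(V₁/V₂)^(n−1) = 330×(5.13)^0.58 = 852 K; P₂ = P₁(V₁/V₂)^n = 7310 kPa.
W = (P₁V₁−P₂V₂)/(n−1) = (552×28.9−7310×5.64)/0.58 = -43500 J.

-43500 J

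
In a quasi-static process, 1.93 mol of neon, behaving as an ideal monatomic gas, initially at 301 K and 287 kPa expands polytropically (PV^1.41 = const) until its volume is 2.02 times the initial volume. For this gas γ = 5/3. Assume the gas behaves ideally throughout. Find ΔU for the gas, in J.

-1810 J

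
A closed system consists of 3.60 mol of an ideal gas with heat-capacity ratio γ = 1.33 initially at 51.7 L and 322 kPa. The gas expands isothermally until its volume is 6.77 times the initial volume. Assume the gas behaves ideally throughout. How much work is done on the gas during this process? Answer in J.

T₁ = P₁V₁/(nR) = 322×51.7/(3.60×8.314) = 556 K.
Isothermal: T stays 556 K; PV = const ⇒ V₂ = 350 L, P₂ = 47.6 kPa.
W = nRT ln(V₂/V₁) = 3.60×8.314×556×ln(6.77) = 31800 J.
Work done on the gas = −W_by = -31800 J.

-31800 J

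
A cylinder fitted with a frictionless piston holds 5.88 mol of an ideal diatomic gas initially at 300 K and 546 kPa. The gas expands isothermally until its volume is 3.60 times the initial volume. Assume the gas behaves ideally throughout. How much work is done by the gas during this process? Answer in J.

18800 J

V₁ = nRT₁/P₁ = 5.88×8.314×300/546 = 26.9 L.
Isothermal: T stays 300 K; PV = const ⇒ V₂ = 96.7 L, P₂ = 152 kPa.
W = nRT ln(V₂/V₁) = 5.88×8.314×300×ln(3.60) = 18800 J.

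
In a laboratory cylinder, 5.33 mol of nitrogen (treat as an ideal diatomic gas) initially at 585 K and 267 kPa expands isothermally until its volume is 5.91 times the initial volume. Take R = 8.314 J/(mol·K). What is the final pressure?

V₁ = nRT₁/P₁ = 5.33×8.314×585/267 = 97.1 L.
Isothermal: T stays 585 K; PV = const ⇒ V₂ = 574 L, P₂ = 45.2 kPa.

45.2 kPa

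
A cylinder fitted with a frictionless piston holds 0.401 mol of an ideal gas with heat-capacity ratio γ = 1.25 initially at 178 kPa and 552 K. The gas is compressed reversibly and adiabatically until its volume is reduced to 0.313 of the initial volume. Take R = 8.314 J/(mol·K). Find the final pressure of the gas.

V₁ = nRT₁/P₁ = 0.401×8.314×552/178 = 10.3 L.
Adiabatic: TV^(γ−1) = const ⇒ T₂ = 552×(3.19)^0.250 = 738 K; PV^γ = const ⇒ P₂ = 760 kPa.

760 kPa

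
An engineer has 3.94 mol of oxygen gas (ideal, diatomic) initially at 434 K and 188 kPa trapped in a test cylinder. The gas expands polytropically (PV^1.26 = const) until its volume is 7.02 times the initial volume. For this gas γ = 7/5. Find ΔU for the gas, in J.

-14100 J

V₁ = nRT₁/P₁ = 3.94×8.314×434/188 = 75.6 L.
Polytropic n=1.26: T₂ = T₁(V₁/V₂)^(n−1) = 434×(0.142)^0.26 = 261 K; P₂ = P₁(V₁/V₂)^n = 16.1 kPa.
For an ideal gas ΔU = nCvΔT with Cv = (5/2)R = 20.8 J/(mol·K).
ΔU = 3.94×20.8×(261−434) = -14100 J.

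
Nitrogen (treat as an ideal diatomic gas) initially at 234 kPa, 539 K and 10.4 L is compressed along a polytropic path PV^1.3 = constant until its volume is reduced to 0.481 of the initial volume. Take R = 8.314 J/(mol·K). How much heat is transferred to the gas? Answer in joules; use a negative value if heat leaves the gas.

n = P₁V₁/(RT₁) = 234×10.4/(8.314×539) = 0.543 mol.
Polytropic n=1.3: T₂ = T₁(V₁/V₂)^(n−1) = 539×(2.08)^0.30 = 671 K; P₂ = P₁(V₁/V₂)^n = 606 kPa.
W = (P₁V₁−P₂V₂)/(n−1) = (234×10.4−606×5.00)/0.30 = -1990 J.
ΔU = nCvΔT = 0.543×20.8×(671−539) = 1490 J.
Q = ΔU + W = -498 J.

-498 J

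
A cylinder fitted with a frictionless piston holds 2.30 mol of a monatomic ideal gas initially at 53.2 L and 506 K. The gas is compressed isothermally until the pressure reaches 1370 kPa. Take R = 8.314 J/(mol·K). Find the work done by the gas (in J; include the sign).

-19500 J

P₁ = nRT₁/V₁ = 2.30×8.314×506/53.2 = 182 kPa.
Isothermal: T stays 506 K; PV = const ⇒ V₂ = 7.06 L, P₂ = 1370 kPa.
W = nRT ln(V₂/V₁) = 2.30×8.314×506×ln(0.133) = -19500 J.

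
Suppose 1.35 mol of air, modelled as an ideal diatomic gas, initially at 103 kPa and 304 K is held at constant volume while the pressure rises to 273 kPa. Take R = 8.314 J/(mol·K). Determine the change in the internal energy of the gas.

V₁ = nRT₁/P₁ = 1.35×8.314×304/103 = 33.1 L.
Isochoric: V stays 33.1 L; P/T = const ⇒ T₂ = 806 K, P₂ = 273 kPa.
For an ideal gas ΔU = nCvΔT with Cv = (5/2)R = 20.8 J/(mol·K).
ΔU = 1.35×20.8×(806−304) = 14100 J.

14100 J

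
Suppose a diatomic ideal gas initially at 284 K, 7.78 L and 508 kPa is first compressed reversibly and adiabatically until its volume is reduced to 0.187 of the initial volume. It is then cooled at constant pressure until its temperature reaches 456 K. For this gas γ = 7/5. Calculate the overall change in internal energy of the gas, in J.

5980 J

n = P₁V₁/(RT₁) = 508×7.78/(8.314×284) = 1.67 mol.
Step 1 — Adiabatic: TV^(γ−1) = const ⇒ T₂ = 284×(5.35)^0.400 = 555 K; PV^γ = const ⇒ P₂ = 5310 kPa.
ΔU = nCvΔT = 1.67×20.8×(555−284) = 9440 J.
Q = 0 for an adiabatic process, so W = −ΔU = -9440 J.
State after step 1: P = 5310 kPa, V = 1.45 L, T = 555 K.
Step 2 — Isobaric: P stays 5310 kPa; V/T = const ⇒ T₂ = 456 K, V₂ = 1.19 L.
W = PΔV = 5310×(1.19−1.45) kPa·L = -1380 J.
ΔU = nCvΔT = 1.67×20.8×(456−555) = -3460 J.
Q = ΔU + W = nCpΔT = -4840 J.
Net over both steps: W = -10800 J, Q = -4840 J, ΔU = 5980 J.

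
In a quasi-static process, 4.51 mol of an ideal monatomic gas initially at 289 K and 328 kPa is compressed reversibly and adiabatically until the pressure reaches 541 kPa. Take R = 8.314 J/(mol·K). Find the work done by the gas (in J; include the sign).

V₁ = nRT₁/P₁ = 4.51×8.314×289/328 = 33.0 L.
Adiabatic: T₂/T₁ = (P₂/P₁)^((γ−1)/γ) ⇒ T₂ = 289×(1.65)^0.400 = 353 K; V₂ = 24.5 L.
ΔU = nCvΔT = 4.51×12.5×(353−289) = 3600 J.
Q = 0 for an adiabatic process, so W = −ΔU = -3600 J.

-3600 J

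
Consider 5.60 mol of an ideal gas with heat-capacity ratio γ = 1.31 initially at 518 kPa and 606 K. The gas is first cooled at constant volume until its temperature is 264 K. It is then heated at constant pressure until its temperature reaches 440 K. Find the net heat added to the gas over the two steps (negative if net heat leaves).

-16700 J

V₁ = nRT₁/P₁ = 5.60×8.314×606/518 = 54.5 L.
Step 1 — Isochoric: V stays 54.5 L; P/T = const ⇒ T₂ = 264 K, P₂ = 226 kPa.
W = 0 (no volume change).
ΔU = nCvΔT = 5.60×26.8×(264−606) = -51400 J.
Q = ΔU = -51400 J.
State after step 1: P = 226 kPa, V = 54.5 L, T = 264 K.
Step 2 — Isobaric: P stays 226 kPa; V/T = const ⇒ T₂ = 440 K, V₂ = 90.8 L.
W = PΔV = 226×(90.8−54.5) kPa·L = 8190 J.
ΔU = nCvΔT = 5.60×26.8×(440−264) = 26400 J.
Q = ΔU + W = nCpΔT = 34600 J.
Net over both steps: W = 8190 J, Q = -16700 J, ΔU = -24900 J.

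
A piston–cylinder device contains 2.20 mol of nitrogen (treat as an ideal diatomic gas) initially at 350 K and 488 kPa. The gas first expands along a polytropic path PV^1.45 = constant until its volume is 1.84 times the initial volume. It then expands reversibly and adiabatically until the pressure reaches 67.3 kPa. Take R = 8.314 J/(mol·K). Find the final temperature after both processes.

194 K

V₁ = nRT₁/P₁ = 2.20×8.314×350/488 = 13.1 L.
Step 1 — Polytropic n=1.45: T₂ = T₁(V₁/V₂)^(n−1) = 350×(0.543)^0.45 = 266 K; P₂ = P₁(V₁/V₂)^n = 202 kPa.
W = (P₁V₁−P₂V₂)/(n−1) = (488×13.1−202×24.1)/0.45 = 3410 J.
ΔU = nCvΔT = 2.20×20.8×(266−350) = -3840 J.
Q = ΔU + W = -427 J.
State after step 1: P = 202 kPa, V = 24.1 L, T = 266 K.
Step 2 — Adiabatic: T₂/T₁ = (P₂/P₁)^((γ−1)/γ) ⇒ T₂ = 266×(0.334)^0.286 = 194 K; V₂ = 52.8 L.
ΔU = nCvΔT = 2.20×20.8×(194−266) = -3270 J.
Q = 0 for an adiabatic process, so W = −ΔU = 3270 J.
Net over both steps: W = 6690 J, Q = -427 J, ΔU = -7110 J.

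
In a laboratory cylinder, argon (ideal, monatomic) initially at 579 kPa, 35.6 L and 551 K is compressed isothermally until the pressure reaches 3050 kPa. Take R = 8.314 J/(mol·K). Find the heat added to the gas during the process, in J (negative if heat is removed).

-34200 J

n = P₁V₁/(RT₁) = 579×35.6/(8.314×551) = 4.50 mol.
Isothermal: T stays 551 K; PV = const ⇒ V₂ = 6.76 L, P₂ = 3050 kPa.
ΔU = 0 (ideal gas, T constant).
W = nRT ln(V₂/V₁) = 4.50×8.314×551×ln(0.190) = -34200 J.
Q = ΔU + W = -34200 J.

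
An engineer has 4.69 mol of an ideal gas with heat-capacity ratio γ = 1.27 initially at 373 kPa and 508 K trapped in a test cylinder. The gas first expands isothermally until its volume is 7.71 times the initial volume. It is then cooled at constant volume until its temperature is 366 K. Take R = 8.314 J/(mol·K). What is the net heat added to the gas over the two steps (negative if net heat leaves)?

V₁ = nRT₁/P₁ = 4.69×8.314×508/373 = 53.1 L.
Step 1 — Isothermal: T stays 508 K; PV = const ⇒ V₂ = 409 L, P₂ = 48.4 kPa.
ΔU = 0 (ideal gas, T constant).
W = nRT ln(V₂/V₁) = 4.69×8.314×508×ln(7.71) = 40500 J.
Q = ΔU + W = 40500 J.
State after step 1: P = 48.4 kPa, V = 409 L, T = 508 K.
Step 2 — Isochoric: V stays 409 L; P/T = const ⇒ T₂ = 366 K, P₂ = 34.9 kPa.
W = 0 (no volume change).
ΔU = nCvΔT = 4.69×30.8×(366−508) = -20500 J.
Q = ΔU = -20500 J.
Net over both steps: W = 40500 J, Q = 20000 J, ΔU = -20500 J.

20000 J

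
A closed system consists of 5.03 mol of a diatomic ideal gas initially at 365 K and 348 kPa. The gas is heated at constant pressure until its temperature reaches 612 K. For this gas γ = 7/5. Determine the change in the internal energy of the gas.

25800 J

V₁ = nRT₁/P₁ = 5.03×8.314×365/348 = 43.9 L.
Isobaric: P stays 348 kPa; V/T = const ⇒ T₂ = 612 K, V₂ = 73.5 L.
For an ideal gas ΔU = nCvΔT with Cv = (5/2)R = 20.8 J/(mol·K).
ΔU = 5.03×20.8×(612−365) = 25800 J.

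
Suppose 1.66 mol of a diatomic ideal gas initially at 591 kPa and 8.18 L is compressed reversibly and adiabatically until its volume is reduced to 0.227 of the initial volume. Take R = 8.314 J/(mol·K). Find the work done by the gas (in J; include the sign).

T₁ = P₁V₁/(nR) = 591×8.18/(1.66×8.314) = 350 K.
Adiabatic: TV^(γ−1) = const ⇒ T₂ = 350×(4.41)^0.400 = 634 K; PV^γ = const ⇒ P₂ = 4710 kPa.
ΔU = nCvΔT = 1.66×20.8×(634−350) = 9790 J.
Q = 0 for an adiabatic process, so W = −ΔU = -9790 J.

-9790 J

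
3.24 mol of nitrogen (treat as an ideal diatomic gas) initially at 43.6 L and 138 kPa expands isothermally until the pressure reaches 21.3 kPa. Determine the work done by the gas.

T₁ = P₁V₁/(nR) = 138×43.6/(3.24×8.314) = 223 K.
Isothermal: T stays 223 K; PV = const ⇒ V₂ = 282 L, P₂ = 21.3 kPa.
W = nRT ln(V₂/V₁) = 3.24×8.314×223×ln(6.48) = 11200 J.

11200 J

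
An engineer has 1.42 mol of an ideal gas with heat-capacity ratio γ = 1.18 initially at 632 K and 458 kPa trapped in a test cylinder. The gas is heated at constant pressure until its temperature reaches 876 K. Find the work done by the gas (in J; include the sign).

2880 J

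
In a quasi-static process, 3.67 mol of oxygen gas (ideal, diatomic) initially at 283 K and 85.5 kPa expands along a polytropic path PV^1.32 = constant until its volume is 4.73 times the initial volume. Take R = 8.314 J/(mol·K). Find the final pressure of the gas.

11.0 kPa

V₁ = nRT₁/P₁ = 3.67×8.314×283/85.5 = 101 L.
Polytropic n=1.32: T₂ = T₁(V₁/V₂)^(n−1) = 283×(0.211)^0.32 = 172 K; P₂ = P₁(V₁/V₂)^n = 11.0 kPa.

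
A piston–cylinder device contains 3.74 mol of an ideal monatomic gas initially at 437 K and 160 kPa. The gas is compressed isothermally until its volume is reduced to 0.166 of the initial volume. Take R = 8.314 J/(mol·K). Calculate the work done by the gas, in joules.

V₁ = nRT₁/P₁ = 3.74×8.314×437/160 = 84.9 L.
Isothermal: T stays 437 K; PV = const ⇒ V₂ = 14.1 L, P₂ = 964 kPa.
W = nRT ln(V₂/V₁) = 3.74×8.314×437×ln(0.166) = -24400 J.

-24400 J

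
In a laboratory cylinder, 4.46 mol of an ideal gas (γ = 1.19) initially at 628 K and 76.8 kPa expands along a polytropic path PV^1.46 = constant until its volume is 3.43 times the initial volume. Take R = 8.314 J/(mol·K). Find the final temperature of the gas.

356 K

V₁ = nRT₁/P₁ = 4.46×8.314×628/76.8 = 303 L.
Polytropic n=1.46: T₂ = T₁(V₁/V₂)^(n−1) = 628×(0.292)^0.46 = 356 K; P₂ = P₁(V₁/V₂)^n = 12.7 kPa.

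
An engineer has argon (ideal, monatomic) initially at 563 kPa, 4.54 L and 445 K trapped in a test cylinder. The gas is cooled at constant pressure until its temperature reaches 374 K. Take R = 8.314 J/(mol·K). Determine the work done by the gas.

-408 J

n = P₁V₁/(RT₁) = 563×4.54/(8.314×445) = 0.691 mol.
Isobaric: P stays 563 kPa; V/T = const ⇒ T₂ = 374 K, V₂ = 3.82 L.
W = PΔV = 563×(3.82−4.54) kPa·L = -408 J.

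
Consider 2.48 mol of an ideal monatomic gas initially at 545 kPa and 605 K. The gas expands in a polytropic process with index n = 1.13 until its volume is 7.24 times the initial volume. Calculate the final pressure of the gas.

V₁ = nRT₁/P₁ = 2.48×8.314×605/545 = 22.9 L.
Polytropic n=1.13: T₂ = T₁(V₁/V₂)^(n−1) = 605×(0.138)^0.13 = 468 K; P₂ = P₁(V₁/V₂)^n = 58.2 kPa.

58.2 kPa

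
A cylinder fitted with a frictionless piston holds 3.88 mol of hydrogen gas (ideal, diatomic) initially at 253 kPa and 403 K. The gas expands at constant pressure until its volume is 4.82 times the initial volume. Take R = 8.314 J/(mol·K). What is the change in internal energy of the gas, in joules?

124000 J

V₁ = nRT₁/P₁ = 3.88×8.314×403/253 = 51.4 L.
Isobaric: P stays 253 kPa; V/T = const ⇒ T₂ = 1940 K, V₂ = 248 L.
For an ideal gas ΔU = nCvΔT with Cv = (5/2)R = 20.8 J/(mol·K).
ΔU = 3.88×20.8×(1940−403) = 124000 J.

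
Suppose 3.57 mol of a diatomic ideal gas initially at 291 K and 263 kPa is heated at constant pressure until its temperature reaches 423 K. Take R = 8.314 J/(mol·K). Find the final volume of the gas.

V₁ = nRT₁/P₁ = 3.57×8.314×291/263 = 32.8 L.
Isobaric: P stays 263 kPa; V/T = const ⇒ T₂ = 423 K, V₂ = 47.7 L.

47.7 L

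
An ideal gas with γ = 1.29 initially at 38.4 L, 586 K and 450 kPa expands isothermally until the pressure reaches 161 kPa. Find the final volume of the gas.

107 L

Isothermal: T stays 586 K; PV = const ⇒ V₂ = 107 L, P₂ = 161 kPa.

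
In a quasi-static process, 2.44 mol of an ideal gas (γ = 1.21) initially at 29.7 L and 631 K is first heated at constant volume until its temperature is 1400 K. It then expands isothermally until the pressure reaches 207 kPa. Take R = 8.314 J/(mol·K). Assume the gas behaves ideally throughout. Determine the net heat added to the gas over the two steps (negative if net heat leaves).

P₁ = nRT₁/V₁ = 2.44×8.314×631/29.7 = 431 kPa.
Step 1 — Isochoric: V stays 29.7 L; P/T = const ⇒ T₂ = 1400 K, P₂ = 956 kPa.
W = 0 (no volume change).
ΔU = nCvΔT = 2.44×39.6×(1400−631) = 74300 J.
Q = ΔU = 74300 J.
State after step 1: P = 956 kPa, V = 29.7 L, T = 1400 K.
Step 2 — Isothermal: T stays 1400 K; PV = const ⇒ V₂ = 137 L, P₂ = 207 kPa.
ΔU = 0 (ideal gas, T constant).
W = nRT ln(V₂/V₁) = 2.44×8.314×1400×ln(4.62) = 43500 J.
Q = ΔU + W = 43500 J.
Net over both steps: W = 43500 J, Q = 118000 J, ΔU = 74300 J.

118000 J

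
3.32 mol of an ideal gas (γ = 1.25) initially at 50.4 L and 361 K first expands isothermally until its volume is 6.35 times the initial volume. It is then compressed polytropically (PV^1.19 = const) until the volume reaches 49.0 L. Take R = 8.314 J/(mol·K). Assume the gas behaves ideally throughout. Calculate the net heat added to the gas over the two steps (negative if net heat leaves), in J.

P₁ = nRT₁/V₁ = 3.32×8.314×361/50.4 = 198 kPa.
Step 1 — Isothermal: T stays 361 K; PV = const ⇒ V₂ = 320 L, P₂ = 31.1 kPa.
ΔU = 0 (ideal gas, T constant).
W = nRT ln(V₂/V₁) = 3.32×8.314×361×ln(6.35) = 18400 J.
Q = ΔU + W = 18400 J.
State after step 1: P = 31.1 kPa, V = 320 L, T = 361 K.
Step 2 — Polytropic n=1.19: T₂ = T₁(V₁/V₂)^(n−1) = 361×(6.53)^0.19 = 516 K; P₂ = P₁(V₁/V₂)^n = 290 kPa.
W = (P₁V₁−P₂V₂)/(n−1) = (31.1×320−290×49.0)/0.19 = -22500 J.
ΔU = nCvΔT = 3.32×33.3×(516−361) = 17100 J.
Q = ΔU + W = -5390 J.
Net over both steps: W = -4050 J, Q = 13000 J, ΔU = 17100 J.

13000 J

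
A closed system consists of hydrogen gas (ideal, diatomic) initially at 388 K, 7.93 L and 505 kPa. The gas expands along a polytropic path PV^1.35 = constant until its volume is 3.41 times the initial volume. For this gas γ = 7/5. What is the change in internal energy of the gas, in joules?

-3490 J

n = P₁V₁/(RT₁) = 505×7.93/(8.314×388) = 1.24 mol.
Polytropic n=1.35: T₂ = T₁(V₁/V₂)^(n−1) = 388×(0.293)^0.35 = 253 K; P₂ = P₁(V₁/V₂)^n = 96.4 kPa.
For an ideal gas ΔU = nCvΔT with Cv = (5/2)R = 20.8 J/(mol·K).
ΔU = 1.24×20.8×(253−388) = -3490 J.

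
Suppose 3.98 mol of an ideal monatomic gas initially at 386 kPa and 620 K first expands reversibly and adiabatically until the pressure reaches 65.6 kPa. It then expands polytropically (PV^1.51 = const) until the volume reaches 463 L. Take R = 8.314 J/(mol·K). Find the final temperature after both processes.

V₁ = nRT₁/P₁ = 3.98×8.314×620/386 = 53.1 L.
Step 1 — Adiabatic: T₂/T₁ = (P₂/P₁)^((γ−1)/γ) ⇒ T₂ = 620×(0.170)^0.400 = 305 K; V₂ = 154 L.
ΔU = nCvΔT = 3.98×12.5×(305−620) = -15600 J.
Q = 0 for an adiabatic process, so W = −ΔU = 15600 J.
State after step 1: P = 65.6 kPa, V = 154 L, T = 305 K.
Step 2 — Polytropic n=1.51: T₂ = T₁(V₁/V₂)^(n−1) = 305×(0.332)^0.51 = 174 K; P₂ = P₁(V₁/V₂)^n = 12.4 kPa.
W = (P₁V₁−P₂V₂)/(n−1) = (65.6×154−12.4×463)/0.51 = 8510 J.
ΔU = nCvΔT = 3.98×12.5×(174−305) = -6510 J.
Q = ΔU + W = 2000 J.
Net over both steps: W = 24100 J, Q = 2000 J, ΔU = -22100 J.

174 K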